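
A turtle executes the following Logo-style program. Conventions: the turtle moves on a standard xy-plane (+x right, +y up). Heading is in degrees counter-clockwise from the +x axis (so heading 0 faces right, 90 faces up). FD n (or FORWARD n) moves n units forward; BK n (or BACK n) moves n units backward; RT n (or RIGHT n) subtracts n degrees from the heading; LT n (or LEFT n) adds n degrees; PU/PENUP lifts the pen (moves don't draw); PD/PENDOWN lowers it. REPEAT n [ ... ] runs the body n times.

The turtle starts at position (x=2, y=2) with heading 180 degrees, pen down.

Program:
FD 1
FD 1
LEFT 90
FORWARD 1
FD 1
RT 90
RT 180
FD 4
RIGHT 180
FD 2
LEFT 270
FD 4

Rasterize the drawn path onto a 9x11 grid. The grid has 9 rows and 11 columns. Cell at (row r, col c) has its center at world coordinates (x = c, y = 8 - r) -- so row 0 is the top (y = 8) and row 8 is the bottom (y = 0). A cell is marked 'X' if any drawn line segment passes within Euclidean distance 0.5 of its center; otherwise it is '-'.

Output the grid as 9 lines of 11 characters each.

Segment 0: (2,2) -> (1,2)
Segment 1: (1,2) -> (0,2)
Segment 2: (0,2) -> (-0,1)
Segment 3: (-0,1) -> (-0,0)
Segment 4: (-0,0) -> (4,0)
Segment 5: (4,0) -> (2,-0)
Segment 6: (2,-0) -> (2,4)

Answer: -----------
-----------
-----------
-----------
--X--------
--X--------
XXX--------
X-X--------
XXXXX------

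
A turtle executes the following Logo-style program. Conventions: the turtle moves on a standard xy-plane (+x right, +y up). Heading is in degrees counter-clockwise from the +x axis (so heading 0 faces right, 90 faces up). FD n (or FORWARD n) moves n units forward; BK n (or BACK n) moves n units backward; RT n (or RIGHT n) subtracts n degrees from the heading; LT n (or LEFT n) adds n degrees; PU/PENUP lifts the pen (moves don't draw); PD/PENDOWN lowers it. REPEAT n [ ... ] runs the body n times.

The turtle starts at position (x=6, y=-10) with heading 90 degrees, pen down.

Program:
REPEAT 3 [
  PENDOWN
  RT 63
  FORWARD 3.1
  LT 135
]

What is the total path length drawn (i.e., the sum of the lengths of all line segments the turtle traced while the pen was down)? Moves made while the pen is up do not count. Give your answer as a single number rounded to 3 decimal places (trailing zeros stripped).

Executing turtle program step by step:
Start: pos=(6,-10), heading=90, pen down
REPEAT 3 [
  -- iteration 1/3 --
  PD: pen down
  RT 63: heading 90 -> 27
  FD 3.1: (6,-10) -> (8.762,-8.593) [heading=27, draw]
  LT 135: heading 27 -> 162
  -- iteration 2/3 --
  PD: pen down
  RT 63: heading 162 -> 99
  FD 3.1: (8.762,-8.593) -> (8.277,-5.531) [heading=99, draw]
  LT 135: heading 99 -> 234
  -- iteration 3/3 --
  PD: pen down
  RT 63: heading 234 -> 171
  FD 3.1: (8.277,-5.531) -> (5.215,-5.046) [heading=171, draw]
  LT 135: heading 171 -> 306
]
Final: pos=(5.215,-5.046), heading=306, 3 segment(s) drawn

Segment lengths:
  seg 1: (6,-10) -> (8.762,-8.593), length = 3.1
  seg 2: (8.762,-8.593) -> (8.277,-5.531), length = 3.1
  seg 3: (8.277,-5.531) -> (5.215,-5.046), length = 3.1
Total = 9.3

Answer: 9.3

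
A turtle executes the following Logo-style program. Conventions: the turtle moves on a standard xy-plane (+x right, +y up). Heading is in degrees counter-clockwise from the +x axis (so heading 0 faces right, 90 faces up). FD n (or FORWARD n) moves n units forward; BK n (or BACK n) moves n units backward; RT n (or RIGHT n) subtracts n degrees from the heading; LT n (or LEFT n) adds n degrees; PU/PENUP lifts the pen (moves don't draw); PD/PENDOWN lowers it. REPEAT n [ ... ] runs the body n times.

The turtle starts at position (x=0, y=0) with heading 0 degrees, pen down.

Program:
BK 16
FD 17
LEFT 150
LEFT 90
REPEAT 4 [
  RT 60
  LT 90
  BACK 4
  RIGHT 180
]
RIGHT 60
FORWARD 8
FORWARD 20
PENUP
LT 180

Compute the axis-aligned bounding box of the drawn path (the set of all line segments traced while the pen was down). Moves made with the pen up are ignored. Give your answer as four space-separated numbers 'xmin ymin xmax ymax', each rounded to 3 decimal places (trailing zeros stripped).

Answer: -16 -21.713 17.536 4

Derivation:
Executing turtle program step by step:
Start: pos=(0,0), heading=0, pen down
BK 16: (0,0) -> (-16,0) [heading=0, draw]
FD 17: (-16,0) -> (1,0) [heading=0, draw]
LT 150: heading 0 -> 150
LT 90: heading 150 -> 240
REPEAT 4 [
  -- iteration 1/4 --
  RT 60: heading 240 -> 180
  LT 90: heading 180 -> 270
  BK 4: (1,0) -> (1,4) [heading=270, draw]
  RT 180: heading 270 -> 90
  -- iteration 2/4 --
  RT 60: heading 90 -> 30
  LT 90: heading 30 -> 120
  BK 4: (1,4) -> (3,0.536) [heading=120, draw]
  RT 180: heading 120 -> 300
  -- iteration 3/4 --
  RT 60: heading 300 -> 240
  LT 90: heading 240 -> 330
  BK 4: (3,0.536) -> (-0.464,2.536) [heading=330, draw]
  RT 180: heading 330 -> 150
  -- iteration 4/4 --
  RT 60: heading 150 -> 90
  LT 90: heading 90 -> 180
  BK 4: (-0.464,2.536) -> (3.536,2.536) [heading=180, draw]
  RT 180: heading 180 -> 0
]
RT 60: heading 0 -> 300
FD 8: (3.536,2.536) -> (7.536,-4.392) [heading=300, draw]
FD 20: (7.536,-4.392) -> (17.536,-21.713) [heading=300, draw]
PU: pen up
LT 180: heading 300 -> 120
Final: pos=(17.536,-21.713), heading=120, 8 segment(s) drawn

Segment endpoints: x in {-16, -0.464, 0, 1, 1, 3, 3.536, 7.536, 17.536}, y in {-21.713, -4.392, 0, 0.536, 2.536, 2.536, 4}
xmin=-16, ymin=-21.713, xmax=17.536, ymax=4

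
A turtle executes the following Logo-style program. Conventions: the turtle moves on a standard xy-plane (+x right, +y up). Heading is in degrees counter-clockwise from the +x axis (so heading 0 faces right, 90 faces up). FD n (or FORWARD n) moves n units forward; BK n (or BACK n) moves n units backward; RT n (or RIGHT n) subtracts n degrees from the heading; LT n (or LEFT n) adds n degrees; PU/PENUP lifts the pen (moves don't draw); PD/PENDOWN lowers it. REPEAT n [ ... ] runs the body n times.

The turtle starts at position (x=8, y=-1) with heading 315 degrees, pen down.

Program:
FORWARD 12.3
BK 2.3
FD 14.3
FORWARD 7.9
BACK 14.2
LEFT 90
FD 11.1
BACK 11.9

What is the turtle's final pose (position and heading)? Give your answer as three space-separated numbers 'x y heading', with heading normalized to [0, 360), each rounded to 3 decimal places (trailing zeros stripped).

Answer: 20.162 -14.294 45

Derivation:
Executing turtle program step by step:
Start: pos=(8,-1), heading=315, pen down
FD 12.3: (8,-1) -> (16.697,-9.697) [heading=315, draw]
BK 2.3: (16.697,-9.697) -> (15.071,-8.071) [heading=315, draw]
FD 14.3: (15.071,-8.071) -> (25.183,-18.183) [heading=315, draw]
FD 7.9: (25.183,-18.183) -> (30.769,-23.769) [heading=315, draw]
BK 14.2: (30.769,-23.769) -> (20.728,-13.728) [heading=315, draw]
LT 90: heading 315 -> 45
FD 11.1: (20.728,-13.728) -> (28.577,-5.879) [heading=45, draw]
BK 11.9: (28.577,-5.879) -> (20.162,-14.294) [heading=45, draw]
Final: pos=(20.162,-14.294), heading=45, 7 segment(s) drawn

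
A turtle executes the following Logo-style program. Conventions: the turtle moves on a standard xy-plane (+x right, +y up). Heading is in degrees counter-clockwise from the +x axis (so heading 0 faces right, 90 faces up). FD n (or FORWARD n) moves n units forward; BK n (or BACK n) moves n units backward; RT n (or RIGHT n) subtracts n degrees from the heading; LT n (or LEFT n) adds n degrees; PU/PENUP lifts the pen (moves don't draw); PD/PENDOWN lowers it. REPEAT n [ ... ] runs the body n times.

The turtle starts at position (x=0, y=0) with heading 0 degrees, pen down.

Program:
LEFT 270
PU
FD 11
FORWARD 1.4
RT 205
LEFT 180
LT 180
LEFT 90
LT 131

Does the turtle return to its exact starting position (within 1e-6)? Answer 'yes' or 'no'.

Executing turtle program step by step:
Start: pos=(0,0), heading=0, pen down
LT 270: heading 0 -> 270
PU: pen up
FD 11: (0,0) -> (0,-11) [heading=270, move]
FD 1.4: (0,-11) -> (0,-12.4) [heading=270, move]
RT 205: heading 270 -> 65
LT 180: heading 65 -> 245
LT 180: heading 245 -> 65
LT 90: heading 65 -> 155
LT 131: heading 155 -> 286
Final: pos=(0,-12.4), heading=286, 0 segment(s) drawn

Start position: (0, 0)
Final position: (0, -12.4)
Distance = 12.4; >= 1e-6 -> NOT closed

Answer: no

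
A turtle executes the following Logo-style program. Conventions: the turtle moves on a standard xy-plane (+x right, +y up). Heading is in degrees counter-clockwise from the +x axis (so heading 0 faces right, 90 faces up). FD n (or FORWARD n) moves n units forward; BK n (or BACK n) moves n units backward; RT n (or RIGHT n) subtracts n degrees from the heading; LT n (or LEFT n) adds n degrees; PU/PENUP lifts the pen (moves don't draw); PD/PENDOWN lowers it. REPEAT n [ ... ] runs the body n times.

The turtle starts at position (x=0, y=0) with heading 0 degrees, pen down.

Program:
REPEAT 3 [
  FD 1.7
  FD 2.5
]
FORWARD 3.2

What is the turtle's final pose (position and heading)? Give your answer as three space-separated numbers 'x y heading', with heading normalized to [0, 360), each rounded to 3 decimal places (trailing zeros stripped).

Answer: 15.8 0 0

Derivation:
Executing turtle program step by step:
Start: pos=(0,0), heading=0, pen down
REPEAT 3 [
  -- iteration 1/3 --
  FD 1.7: (0,0) -> (1.7,0) [heading=0, draw]
  FD 2.5: (1.7,0) -> (4.2,0) [heading=0, draw]
  -- iteration 2/3 --
  FD 1.7: (4.2,0) -> (5.9,0) [heading=0, draw]
  FD 2.5: (5.9,0) -> (8.4,0) [heading=0, draw]
  -- iteration 3/3 --
  FD 1.7: (8.4,0) -> (10.1,0) [heading=0, draw]
  FD 2.5: (10.1,0) -> (12.6,0) [heading=0, draw]
]
FD 3.2: (12.6,0) -> (15.8,0) [heading=0, draw]
Final: pos=(15.8,0), heading=0, 7 segment(s) drawn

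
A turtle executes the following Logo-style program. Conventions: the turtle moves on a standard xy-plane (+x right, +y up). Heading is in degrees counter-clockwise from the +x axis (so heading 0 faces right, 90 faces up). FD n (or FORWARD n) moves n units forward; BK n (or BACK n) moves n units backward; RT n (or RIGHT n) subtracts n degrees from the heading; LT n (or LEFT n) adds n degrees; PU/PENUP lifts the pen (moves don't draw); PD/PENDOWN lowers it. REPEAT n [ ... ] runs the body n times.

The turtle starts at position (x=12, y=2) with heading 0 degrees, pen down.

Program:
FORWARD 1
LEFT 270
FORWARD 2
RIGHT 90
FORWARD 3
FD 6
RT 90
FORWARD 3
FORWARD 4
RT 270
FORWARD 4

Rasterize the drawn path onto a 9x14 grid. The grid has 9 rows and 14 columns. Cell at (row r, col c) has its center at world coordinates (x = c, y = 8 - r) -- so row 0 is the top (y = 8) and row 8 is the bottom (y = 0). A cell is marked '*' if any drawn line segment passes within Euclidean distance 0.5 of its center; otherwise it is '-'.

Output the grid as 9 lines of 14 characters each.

Answer: --------------
*****---------
----*---------
----*---------
----*---------
----*---------
----*-------**
----*--------*
----**********

Derivation:
Segment 0: (12,2) -> (13,2)
Segment 1: (13,2) -> (13,0)
Segment 2: (13,0) -> (10,0)
Segment 3: (10,0) -> (4,0)
Segment 4: (4,0) -> (4,3)
Segment 5: (4,3) -> (4,7)
Segment 6: (4,7) -> (0,7)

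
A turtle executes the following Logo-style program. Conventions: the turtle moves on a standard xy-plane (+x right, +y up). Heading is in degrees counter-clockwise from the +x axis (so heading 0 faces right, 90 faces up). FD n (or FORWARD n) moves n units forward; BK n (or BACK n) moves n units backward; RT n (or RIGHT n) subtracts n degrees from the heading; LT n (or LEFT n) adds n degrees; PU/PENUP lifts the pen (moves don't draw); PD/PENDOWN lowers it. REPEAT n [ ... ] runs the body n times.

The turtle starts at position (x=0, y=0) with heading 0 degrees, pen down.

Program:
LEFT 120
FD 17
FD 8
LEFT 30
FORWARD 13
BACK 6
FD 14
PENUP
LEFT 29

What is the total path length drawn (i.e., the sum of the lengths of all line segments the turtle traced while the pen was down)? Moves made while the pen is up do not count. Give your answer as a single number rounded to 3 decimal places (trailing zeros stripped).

Executing turtle program step by step:
Start: pos=(0,0), heading=0, pen down
LT 120: heading 0 -> 120
FD 17: (0,0) -> (-8.5,14.722) [heading=120, draw]
FD 8: (-8.5,14.722) -> (-12.5,21.651) [heading=120, draw]
LT 30: heading 120 -> 150
FD 13: (-12.5,21.651) -> (-23.758,28.151) [heading=150, draw]
BK 6: (-23.758,28.151) -> (-18.562,25.151) [heading=150, draw]
FD 14: (-18.562,25.151) -> (-30.687,32.151) [heading=150, draw]
PU: pen up
LT 29: heading 150 -> 179
Final: pos=(-30.687,32.151), heading=179, 5 segment(s) drawn

Segment lengths:
  seg 1: (0,0) -> (-8.5,14.722), length = 17
  seg 2: (-8.5,14.722) -> (-12.5,21.651), length = 8
  seg 3: (-12.5,21.651) -> (-23.758,28.151), length = 13
  seg 4: (-23.758,28.151) -> (-18.562,25.151), length = 6
  seg 5: (-18.562,25.151) -> (-30.687,32.151), length = 14
Total = 58

Answer: 58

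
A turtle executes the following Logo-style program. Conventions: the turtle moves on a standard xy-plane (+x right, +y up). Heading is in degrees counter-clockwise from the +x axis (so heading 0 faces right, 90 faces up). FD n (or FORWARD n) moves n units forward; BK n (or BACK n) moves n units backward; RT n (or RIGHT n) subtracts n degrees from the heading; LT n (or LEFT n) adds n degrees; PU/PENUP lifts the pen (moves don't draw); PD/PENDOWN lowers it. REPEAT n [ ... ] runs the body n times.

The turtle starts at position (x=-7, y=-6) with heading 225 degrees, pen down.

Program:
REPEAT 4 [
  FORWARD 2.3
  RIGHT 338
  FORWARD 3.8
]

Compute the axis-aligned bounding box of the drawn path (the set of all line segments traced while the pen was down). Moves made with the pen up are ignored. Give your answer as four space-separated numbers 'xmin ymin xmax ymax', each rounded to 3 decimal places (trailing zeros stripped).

Answer: -11.116 -27.814 -6.339 -6

Derivation:
Executing turtle program step by step:
Start: pos=(-7,-6), heading=225, pen down
REPEAT 4 [
  -- iteration 1/4 --
  FD 2.3: (-7,-6) -> (-8.626,-7.626) [heading=225, draw]
  RT 338: heading 225 -> 247
  FD 3.8: (-8.626,-7.626) -> (-10.111,-11.124) [heading=247, draw]
  -- iteration 2/4 --
  FD 2.3: (-10.111,-11.124) -> (-11.01,-13.241) [heading=247, draw]
  RT 338: heading 247 -> 269
  FD 3.8: (-11.01,-13.241) -> (-11.076,-17.041) [heading=269, draw]
  -- iteration 3/4 --
  FD 2.3: (-11.076,-17.041) -> (-11.116,-19.34) [heading=269, draw]
  RT 338: heading 269 -> 291
  FD 3.8: (-11.116,-19.34) -> (-9.754,-22.888) [heading=291, draw]
  -- iteration 4/4 --
  FD 2.3: (-9.754,-22.888) -> (-8.93,-25.035) [heading=291, draw]
  RT 338: heading 291 -> 313
  FD 3.8: (-8.93,-25.035) -> (-6.339,-27.814) [heading=313, draw]
]
Final: pos=(-6.339,-27.814), heading=313, 8 segment(s) drawn

Segment endpoints: x in {-11.116, -11.076, -11.01, -10.111, -9.754, -8.93, -8.626, -7, -6.339}, y in {-27.814, -25.035, -22.888, -19.34, -17.041, -13.241, -11.124, -7.626, -6}
xmin=-11.116, ymin=-27.814, xmax=-6.339, ymax=-6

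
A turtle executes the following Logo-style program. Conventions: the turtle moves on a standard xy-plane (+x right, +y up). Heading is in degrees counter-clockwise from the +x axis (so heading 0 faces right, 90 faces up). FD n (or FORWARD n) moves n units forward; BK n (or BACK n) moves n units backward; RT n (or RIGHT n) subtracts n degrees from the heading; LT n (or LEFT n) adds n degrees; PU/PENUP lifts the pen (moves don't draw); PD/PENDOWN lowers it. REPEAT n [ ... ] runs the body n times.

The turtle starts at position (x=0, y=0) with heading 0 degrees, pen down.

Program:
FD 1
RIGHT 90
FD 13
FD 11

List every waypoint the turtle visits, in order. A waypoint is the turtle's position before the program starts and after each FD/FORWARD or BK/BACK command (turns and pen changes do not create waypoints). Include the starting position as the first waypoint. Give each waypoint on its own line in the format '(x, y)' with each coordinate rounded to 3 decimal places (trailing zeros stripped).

Executing turtle program step by step:
Start: pos=(0,0), heading=0, pen down
FD 1: (0,0) -> (1,0) [heading=0, draw]
RT 90: heading 0 -> 270
FD 13: (1,0) -> (1,-13) [heading=270, draw]
FD 11: (1,-13) -> (1,-24) [heading=270, draw]
Final: pos=(1,-24), heading=270, 3 segment(s) drawn
Waypoints (4 total):
(0, 0)
(1, 0)
(1, -13)
(1, -24)

Answer: (0, 0)
(1, 0)
(1, -13)
(1, -24)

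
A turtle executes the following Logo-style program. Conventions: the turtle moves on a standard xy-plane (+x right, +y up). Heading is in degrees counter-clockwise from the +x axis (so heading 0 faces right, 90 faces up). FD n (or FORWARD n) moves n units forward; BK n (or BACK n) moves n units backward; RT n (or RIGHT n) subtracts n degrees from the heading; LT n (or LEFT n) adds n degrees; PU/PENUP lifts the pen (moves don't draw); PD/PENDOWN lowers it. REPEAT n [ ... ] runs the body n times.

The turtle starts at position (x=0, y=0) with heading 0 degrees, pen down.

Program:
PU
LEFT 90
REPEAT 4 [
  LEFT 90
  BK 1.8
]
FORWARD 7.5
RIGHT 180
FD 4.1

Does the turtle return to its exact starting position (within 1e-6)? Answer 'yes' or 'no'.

Answer: no

Derivation:
Executing turtle program step by step:
Start: pos=(0,0), heading=0, pen down
PU: pen up
LT 90: heading 0 -> 90
REPEAT 4 [
  -- iteration 1/4 --
  LT 90: heading 90 -> 180
  BK 1.8: (0,0) -> (1.8,0) [heading=180, move]
  -- iteration 2/4 --
  LT 90: heading 180 -> 270
  BK 1.8: (1.8,0) -> (1.8,1.8) [heading=270, move]
  -- iteration 3/4 --
  LT 90: heading 270 -> 0
  BK 1.8: (1.8,1.8) -> (0,1.8) [heading=0, move]
  -- iteration 4/4 --
  LT 90: heading 0 -> 90
  BK 1.8: (0,1.8) -> (0,0) [heading=90, move]
]
FD 7.5: (0,0) -> (0,7.5) [heading=90, move]
RT 180: heading 90 -> 270
FD 4.1: (0,7.5) -> (0,3.4) [heading=270, move]
Final: pos=(0,3.4), heading=270, 0 segment(s) drawn

Start position: (0, 0)
Final position: (0, 3.4)
Distance = 3.4; >= 1e-6 -> NOT closed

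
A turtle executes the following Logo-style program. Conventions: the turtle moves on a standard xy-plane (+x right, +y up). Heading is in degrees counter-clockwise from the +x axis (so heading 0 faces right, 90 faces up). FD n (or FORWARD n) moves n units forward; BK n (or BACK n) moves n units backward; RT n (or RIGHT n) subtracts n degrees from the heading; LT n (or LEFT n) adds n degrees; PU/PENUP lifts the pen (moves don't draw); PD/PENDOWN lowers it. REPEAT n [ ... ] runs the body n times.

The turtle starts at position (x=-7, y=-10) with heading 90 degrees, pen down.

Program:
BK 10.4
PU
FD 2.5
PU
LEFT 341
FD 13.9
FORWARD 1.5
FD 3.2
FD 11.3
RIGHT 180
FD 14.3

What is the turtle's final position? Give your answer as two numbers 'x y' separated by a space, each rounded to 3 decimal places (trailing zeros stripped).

Answer: -1.921 -3.15

Derivation:
Executing turtle program step by step:
Start: pos=(-7,-10), heading=90, pen down
BK 10.4: (-7,-10) -> (-7,-20.4) [heading=90, draw]
PU: pen up
FD 2.5: (-7,-20.4) -> (-7,-17.9) [heading=90, move]
PU: pen up
LT 341: heading 90 -> 71
FD 13.9: (-7,-17.9) -> (-2.475,-4.757) [heading=71, move]
FD 1.5: (-2.475,-4.757) -> (-1.986,-3.339) [heading=71, move]
FD 3.2: (-1.986,-3.339) -> (-0.944,-0.313) [heading=71, move]
FD 11.3: (-0.944,-0.313) -> (2.734,10.371) [heading=71, move]
RT 180: heading 71 -> 251
FD 14.3: (2.734,10.371) -> (-1.921,-3.15) [heading=251, move]
Final: pos=(-1.921,-3.15), heading=251, 1 segment(s) drawn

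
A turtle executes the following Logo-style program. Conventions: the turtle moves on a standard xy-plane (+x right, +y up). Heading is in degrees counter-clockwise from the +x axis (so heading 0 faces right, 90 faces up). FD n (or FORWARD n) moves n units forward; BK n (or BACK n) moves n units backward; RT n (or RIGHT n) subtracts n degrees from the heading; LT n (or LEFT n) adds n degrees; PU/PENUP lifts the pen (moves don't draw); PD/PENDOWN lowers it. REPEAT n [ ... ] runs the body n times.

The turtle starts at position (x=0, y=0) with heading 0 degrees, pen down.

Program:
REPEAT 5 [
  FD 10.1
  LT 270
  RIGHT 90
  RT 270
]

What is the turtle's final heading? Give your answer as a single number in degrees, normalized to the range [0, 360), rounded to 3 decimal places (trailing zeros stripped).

Answer: 270

Derivation:
Executing turtle program step by step:
Start: pos=(0,0), heading=0, pen down
REPEAT 5 [
  -- iteration 1/5 --
  FD 10.1: (0,0) -> (10.1,0) [heading=0, draw]
  LT 270: heading 0 -> 270
  RT 90: heading 270 -> 180
  RT 270: heading 180 -> 270
  -- iteration 2/5 --
  FD 10.1: (10.1,0) -> (10.1,-10.1) [heading=270, draw]
  LT 270: heading 270 -> 180
  RT 90: heading 180 -> 90
  RT 270: heading 90 -> 180
  -- iteration 3/5 --
  FD 10.1: (10.1,-10.1) -> (0,-10.1) [heading=180, draw]
  LT 270: heading 180 -> 90
  RT 90: heading 90 -> 0
  RT 270: heading 0 -> 90
  -- iteration 4/5 --
  FD 10.1: (0,-10.1) -> (0,0) [heading=90, draw]
  LT 270: heading 90 -> 0
  RT 90: heading 0 -> 270
  RT 270: heading 270 -> 0
  -- iteration 5/5 --
  FD 10.1: (0,0) -> (10.1,0) [heading=0, draw]
  LT 270: heading 0 -> 270
  RT 90: heading 270 -> 180
  RT 270: heading 180 -> 270
]
Final: pos=(10.1,0), heading=270, 5 segment(s) drawn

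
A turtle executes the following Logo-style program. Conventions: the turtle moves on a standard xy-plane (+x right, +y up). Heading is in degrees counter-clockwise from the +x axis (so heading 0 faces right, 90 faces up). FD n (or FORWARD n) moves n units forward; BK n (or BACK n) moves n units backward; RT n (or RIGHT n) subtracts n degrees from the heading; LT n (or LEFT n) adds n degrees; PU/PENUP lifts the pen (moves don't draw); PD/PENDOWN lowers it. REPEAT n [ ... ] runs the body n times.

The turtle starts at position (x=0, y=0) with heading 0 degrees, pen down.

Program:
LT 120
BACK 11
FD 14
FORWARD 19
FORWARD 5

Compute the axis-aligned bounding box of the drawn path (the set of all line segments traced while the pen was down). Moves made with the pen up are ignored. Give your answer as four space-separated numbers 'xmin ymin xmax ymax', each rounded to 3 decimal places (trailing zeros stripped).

Executing turtle program step by step:
Start: pos=(0,0), heading=0, pen down
LT 120: heading 0 -> 120
BK 11: (0,0) -> (5.5,-9.526) [heading=120, draw]
FD 14: (5.5,-9.526) -> (-1.5,2.598) [heading=120, draw]
FD 19: (-1.5,2.598) -> (-11,19.053) [heading=120, draw]
FD 5: (-11,19.053) -> (-13.5,23.383) [heading=120, draw]
Final: pos=(-13.5,23.383), heading=120, 4 segment(s) drawn

Segment endpoints: x in {-13.5, -11, -1.5, 0, 5.5}, y in {-9.526, 0, 2.598, 19.053, 23.383}
xmin=-13.5, ymin=-9.526, xmax=5.5, ymax=23.383

Answer: -13.5 -9.526 5.5 23.383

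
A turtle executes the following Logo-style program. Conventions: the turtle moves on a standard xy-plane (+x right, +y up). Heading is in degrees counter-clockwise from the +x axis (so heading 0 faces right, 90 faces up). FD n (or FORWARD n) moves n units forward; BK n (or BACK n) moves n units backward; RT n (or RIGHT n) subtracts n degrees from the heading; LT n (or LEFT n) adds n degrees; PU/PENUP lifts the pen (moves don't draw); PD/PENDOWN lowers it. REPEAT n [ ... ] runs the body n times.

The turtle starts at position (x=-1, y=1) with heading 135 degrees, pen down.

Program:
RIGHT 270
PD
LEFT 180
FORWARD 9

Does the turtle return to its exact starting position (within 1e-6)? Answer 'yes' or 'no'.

Answer: no

Derivation:
Executing turtle program step by step:
Start: pos=(-1,1), heading=135, pen down
RT 270: heading 135 -> 225
PD: pen down
LT 180: heading 225 -> 45
FD 9: (-1,1) -> (5.364,7.364) [heading=45, draw]
Final: pos=(5.364,7.364), heading=45, 1 segment(s) drawn

Start position: (-1, 1)
Final position: (5.364, 7.364)
Distance = 9; >= 1e-6 -> NOT closed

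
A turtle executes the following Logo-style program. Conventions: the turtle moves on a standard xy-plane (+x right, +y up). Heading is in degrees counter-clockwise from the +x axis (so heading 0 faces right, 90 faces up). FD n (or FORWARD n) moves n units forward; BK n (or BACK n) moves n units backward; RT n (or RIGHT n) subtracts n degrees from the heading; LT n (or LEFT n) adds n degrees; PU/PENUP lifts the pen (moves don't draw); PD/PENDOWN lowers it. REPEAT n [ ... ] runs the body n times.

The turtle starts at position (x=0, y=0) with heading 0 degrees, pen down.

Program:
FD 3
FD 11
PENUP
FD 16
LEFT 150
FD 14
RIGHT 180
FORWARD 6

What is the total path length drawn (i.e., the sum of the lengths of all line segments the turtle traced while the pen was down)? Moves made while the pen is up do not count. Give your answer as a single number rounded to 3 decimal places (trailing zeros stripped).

Answer: 14

Derivation:
Executing turtle program step by step:
Start: pos=(0,0), heading=0, pen down
FD 3: (0,0) -> (3,0) [heading=0, draw]
FD 11: (3,0) -> (14,0) [heading=0, draw]
PU: pen up
FD 16: (14,0) -> (30,0) [heading=0, move]
LT 150: heading 0 -> 150
FD 14: (30,0) -> (17.876,7) [heading=150, move]
RT 180: heading 150 -> 330
FD 6: (17.876,7) -> (23.072,4) [heading=330, move]
Final: pos=(23.072,4), heading=330, 2 segment(s) drawn

Segment lengths:
  seg 1: (0,0) -> (3,0), length = 3
  seg 2: (3,0) -> (14,0), length = 11
Total = 14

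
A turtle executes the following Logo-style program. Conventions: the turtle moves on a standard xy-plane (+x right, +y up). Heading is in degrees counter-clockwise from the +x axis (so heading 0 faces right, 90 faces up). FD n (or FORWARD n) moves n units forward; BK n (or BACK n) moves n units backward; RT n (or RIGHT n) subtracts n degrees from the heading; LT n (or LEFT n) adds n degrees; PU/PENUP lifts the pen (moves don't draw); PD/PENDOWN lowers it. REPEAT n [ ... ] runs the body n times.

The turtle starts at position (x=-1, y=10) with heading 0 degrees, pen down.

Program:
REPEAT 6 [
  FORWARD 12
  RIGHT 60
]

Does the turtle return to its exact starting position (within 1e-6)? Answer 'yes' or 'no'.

Answer: yes

Derivation:
Executing turtle program step by step:
Start: pos=(-1,10), heading=0, pen down
REPEAT 6 [
  -- iteration 1/6 --
  FD 12: (-1,10) -> (11,10) [heading=0, draw]
  RT 60: heading 0 -> 300
  -- iteration 2/6 --
  FD 12: (11,10) -> (17,-0.392) [heading=300, draw]
  RT 60: heading 300 -> 240
  -- iteration 3/6 --
  FD 12: (17,-0.392) -> (11,-10.785) [heading=240, draw]
  RT 60: heading 240 -> 180
  -- iteration 4/6 --
  FD 12: (11,-10.785) -> (-1,-10.785) [heading=180, draw]
  RT 60: heading 180 -> 120
  -- iteration 5/6 --
  FD 12: (-1,-10.785) -> (-7,-0.392) [heading=120, draw]
  RT 60: heading 120 -> 60
  -- iteration 6/6 --
  FD 12: (-7,-0.392) -> (-1,10) [heading=60, draw]
  RT 60: heading 60 -> 0
]
Final: pos=(-1,10), heading=0, 6 segment(s) drawn

Start position: (-1, 10)
Final position: (-1, 10)
Distance = 0; < 1e-6 -> CLOSED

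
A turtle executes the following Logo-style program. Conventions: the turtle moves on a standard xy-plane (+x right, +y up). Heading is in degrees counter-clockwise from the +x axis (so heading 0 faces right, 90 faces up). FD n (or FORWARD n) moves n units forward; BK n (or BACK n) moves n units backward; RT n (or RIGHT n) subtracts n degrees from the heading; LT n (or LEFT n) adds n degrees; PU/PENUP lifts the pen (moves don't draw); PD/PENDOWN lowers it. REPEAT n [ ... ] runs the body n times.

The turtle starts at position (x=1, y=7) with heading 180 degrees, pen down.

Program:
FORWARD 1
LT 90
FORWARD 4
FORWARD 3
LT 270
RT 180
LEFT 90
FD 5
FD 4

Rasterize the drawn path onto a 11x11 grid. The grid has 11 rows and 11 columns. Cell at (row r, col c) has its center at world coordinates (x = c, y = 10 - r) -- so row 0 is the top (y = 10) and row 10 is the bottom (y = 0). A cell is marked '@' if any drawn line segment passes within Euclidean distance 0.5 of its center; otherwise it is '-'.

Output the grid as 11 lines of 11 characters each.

Answer: -----------
@----------
@----------
@@---------
@----------
@----------
@----------
@----------
@----------
@----------
@----------

Derivation:
Segment 0: (1,7) -> (0,7)
Segment 1: (0,7) -> (-0,3)
Segment 2: (-0,3) -> (-0,0)
Segment 3: (-0,0) -> (0,5)
Segment 4: (0,5) -> (0,9)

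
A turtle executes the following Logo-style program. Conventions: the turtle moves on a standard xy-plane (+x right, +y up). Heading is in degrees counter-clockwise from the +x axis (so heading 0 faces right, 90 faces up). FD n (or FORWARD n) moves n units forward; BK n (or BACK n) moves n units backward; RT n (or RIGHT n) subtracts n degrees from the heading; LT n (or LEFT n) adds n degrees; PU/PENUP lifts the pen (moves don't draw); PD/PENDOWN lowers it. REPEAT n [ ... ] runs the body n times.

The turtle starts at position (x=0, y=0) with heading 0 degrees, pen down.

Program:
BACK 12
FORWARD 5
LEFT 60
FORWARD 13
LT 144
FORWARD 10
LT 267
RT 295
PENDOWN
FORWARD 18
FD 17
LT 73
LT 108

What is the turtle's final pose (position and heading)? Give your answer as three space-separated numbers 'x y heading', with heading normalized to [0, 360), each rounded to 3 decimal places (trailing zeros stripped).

Answer: -44.55 9.632 357

Derivation:
Executing turtle program step by step:
Start: pos=(0,0), heading=0, pen down
BK 12: (0,0) -> (-12,0) [heading=0, draw]
FD 5: (-12,0) -> (-7,0) [heading=0, draw]
LT 60: heading 0 -> 60
FD 13: (-7,0) -> (-0.5,11.258) [heading=60, draw]
LT 144: heading 60 -> 204
FD 10: (-0.5,11.258) -> (-9.635,7.191) [heading=204, draw]
LT 267: heading 204 -> 111
RT 295: heading 111 -> 176
PD: pen down
FD 18: (-9.635,7.191) -> (-27.592,8.447) [heading=176, draw]
FD 17: (-27.592,8.447) -> (-44.55,9.632) [heading=176, draw]
LT 73: heading 176 -> 249
LT 108: heading 249 -> 357
Final: pos=(-44.55,9.632), heading=357, 6 segment(s) drawn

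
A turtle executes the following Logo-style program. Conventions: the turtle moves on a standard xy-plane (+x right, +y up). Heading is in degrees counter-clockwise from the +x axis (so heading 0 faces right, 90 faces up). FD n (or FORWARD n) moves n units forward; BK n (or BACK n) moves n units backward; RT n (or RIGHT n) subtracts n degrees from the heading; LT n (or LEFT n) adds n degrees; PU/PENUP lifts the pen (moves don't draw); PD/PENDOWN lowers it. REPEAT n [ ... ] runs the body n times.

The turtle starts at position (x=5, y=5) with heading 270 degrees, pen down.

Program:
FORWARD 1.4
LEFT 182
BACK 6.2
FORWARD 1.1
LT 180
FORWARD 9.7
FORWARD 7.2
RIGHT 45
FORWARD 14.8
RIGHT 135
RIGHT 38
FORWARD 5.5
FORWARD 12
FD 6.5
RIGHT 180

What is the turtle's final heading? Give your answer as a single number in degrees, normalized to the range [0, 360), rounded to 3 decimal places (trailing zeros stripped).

Answer: 234

Derivation:
Executing turtle program step by step:
Start: pos=(5,5), heading=270, pen down
FD 1.4: (5,5) -> (5,3.6) [heading=270, draw]
LT 182: heading 270 -> 92
BK 6.2: (5,3.6) -> (5.216,-2.596) [heading=92, draw]
FD 1.1: (5.216,-2.596) -> (5.178,-1.497) [heading=92, draw]
LT 180: heading 92 -> 272
FD 9.7: (5.178,-1.497) -> (5.517,-11.191) [heading=272, draw]
FD 7.2: (5.517,-11.191) -> (5.768,-18.387) [heading=272, draw]
RT 45: heading 272 -> 227
FD 14.8: (5.768,-18.387) -> (-4.326,-29.211) [heading=227, draw]
RT 135: heading 227 -> 92
RT 38: heading 92 -> 54
FD 5.5: (-4.326,-29.211) -> (-1.093,-24.761) [heading=54, draw]
FD 12: (-1.093,-24.761) -> (5.96,-15.053) [heading=54, draw]
FD 6.5: (5.96,-15.053) -> (9.781,-9.794) [heading=54, draw]
RT 180: heading 54 -> 234
Final: pos=(9.781,-9.794), heading=234, 9 segment(s) drawn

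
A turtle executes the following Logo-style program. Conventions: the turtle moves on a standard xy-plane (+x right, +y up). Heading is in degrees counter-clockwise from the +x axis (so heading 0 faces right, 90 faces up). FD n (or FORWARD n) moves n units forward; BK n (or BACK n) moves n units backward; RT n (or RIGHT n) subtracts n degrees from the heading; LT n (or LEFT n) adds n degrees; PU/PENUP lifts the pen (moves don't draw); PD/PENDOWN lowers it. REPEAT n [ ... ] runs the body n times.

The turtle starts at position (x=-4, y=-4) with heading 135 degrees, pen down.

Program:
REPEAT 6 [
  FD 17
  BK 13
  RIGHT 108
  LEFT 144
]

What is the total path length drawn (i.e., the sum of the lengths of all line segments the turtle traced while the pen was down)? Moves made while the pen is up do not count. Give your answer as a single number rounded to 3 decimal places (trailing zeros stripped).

Executing turtle program step by step:
Start: pos=(-4,-4), heading=135, pen down
REPEAT 6 [
  -- iteration 1/6 --
  FD 17: (-4,-4) -> (-16.021,8.021) [heading=135, draw]
  BK 13: (-16.021,8.021) -> (-6.828,-1.172) [heading=135, draw]
  RT 108: heading 135 -> 27
  LT 144: heading 27 -> 171
  -- iteration 2/6 --
  FD 17: (-6.828,-1.172) -> (-23.619,1.488) [heading=171, draw]
  BK 13: (-23.619,1.488) -> (-10.779,-0.546) [heading=171, draw]
  RT 108: heading 171 -> 63
  LT 144: heading 63 -> 207
  -- iteration 3/6 --
  FD 17: (-10.779,-0.546) -> (-25.926,-8.264) [heading=207, draw]
  BK 13: (-25.926,-8.264) -> (-14.343,-2.362) [heading=207, draw]
  RT 108: heading 207 -> 99
  LT 144: heading 99 -> 243
  -- iteration 4/6 --
  FD 17: (-14.343,-2.362) -> (-22.061,-17.509) [heading=243, draw]
  BK 13: (-22.061,-17.509) -> (-16.159,-5.926) [heading=243, draw]
  RT 108: heading 243 -> 135
  LT 144: heading 135 -> 279
  -- iteration 5/6 --
  FD 17: (-16.159,-5.926) -> (-13.5,-22.717) [heading=279, draw]
  BK 13: (-13.5,-22.717) -> (-15.533,-9.877) [heading=279, draw]
  RT 108: heading 279 -> 171
  LT 144: heading 171 -> 315
  -- iteration 6/6 --
  FD 17: (-15.533,-9.877) -> (-3.513,-21.897) [heading=315, draw]
  BK 13: (-3.513,-21.897) -> (-12.705,-12.705) [heading=315, draw]
  RT 108: heading 315 -> 207
  LT 144: heading 207 -> 351
]
Final: pos=(-12.705,-12.705), heading=351, 12 segment(s) drawn

Segment lengths:
  seg 1: (-4,-4) -> (-16.021,8.021), length = 17
  seg 2: (-16.021,8.021) -> (-6.828,-1.172), length = 13
  seg 3: (-6.828,-1.172) -> (-23.619,1.488), length = 17
  seg 4: (-23.619,1.488) -> (-10.779,-0.546), length = 13
  seg 5: (-10.779,-0.546) -> (-25.926,-8.264), length = 17
  seg 6: (-25.926,-8.264) -> (-14.343,-2.362), length = 13
  seg 7: (-14.343,-2.362) -> (-22.061,-17.509), length = 17
  seg 8: (-22.061,-17.509) -> (-16.159,-5.926), length = 13
  seg 9: (-16.159,-5.926) -> (-13.5,-22.717), length = 17
  seg 10: (-13.5,-22.717) -> (-15.533,-9.877), length = 13
  seg 11: (-15.533,-9.877) -> (-3.513,-21.897), length = 17
  seg 12: (-3.513,-21.897) -> (-12.705,-12.705), length = 13
Total = 180

Answer: 180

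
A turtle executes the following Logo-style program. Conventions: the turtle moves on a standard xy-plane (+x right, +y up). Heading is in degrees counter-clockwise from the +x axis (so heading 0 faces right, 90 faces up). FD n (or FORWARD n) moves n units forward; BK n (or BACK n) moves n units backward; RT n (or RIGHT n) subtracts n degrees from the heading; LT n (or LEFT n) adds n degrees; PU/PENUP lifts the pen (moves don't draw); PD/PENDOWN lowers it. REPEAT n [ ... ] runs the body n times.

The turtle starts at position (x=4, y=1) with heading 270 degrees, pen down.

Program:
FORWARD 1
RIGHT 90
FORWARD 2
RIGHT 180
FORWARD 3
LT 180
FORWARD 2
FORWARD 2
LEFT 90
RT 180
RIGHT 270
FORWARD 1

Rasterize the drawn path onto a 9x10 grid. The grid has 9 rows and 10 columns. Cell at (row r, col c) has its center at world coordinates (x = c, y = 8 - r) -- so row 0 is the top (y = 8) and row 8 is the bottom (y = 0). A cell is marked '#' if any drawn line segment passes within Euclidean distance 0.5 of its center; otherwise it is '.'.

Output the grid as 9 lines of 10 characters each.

Answer: ..........
..........
..........
..........
..........
..........
..........
....#.....
######....

Derivation:
Segment 0: (4,1) -> (4,0)
Segment 1: (4,0) -> (2,0)
Segment 2: (2,0) -> (5,0)
Segment 3: (5,0) -> (3,0)
Segment 4: (3,0) -> (1,0)
Segment 5: (1,0) -> (0,0)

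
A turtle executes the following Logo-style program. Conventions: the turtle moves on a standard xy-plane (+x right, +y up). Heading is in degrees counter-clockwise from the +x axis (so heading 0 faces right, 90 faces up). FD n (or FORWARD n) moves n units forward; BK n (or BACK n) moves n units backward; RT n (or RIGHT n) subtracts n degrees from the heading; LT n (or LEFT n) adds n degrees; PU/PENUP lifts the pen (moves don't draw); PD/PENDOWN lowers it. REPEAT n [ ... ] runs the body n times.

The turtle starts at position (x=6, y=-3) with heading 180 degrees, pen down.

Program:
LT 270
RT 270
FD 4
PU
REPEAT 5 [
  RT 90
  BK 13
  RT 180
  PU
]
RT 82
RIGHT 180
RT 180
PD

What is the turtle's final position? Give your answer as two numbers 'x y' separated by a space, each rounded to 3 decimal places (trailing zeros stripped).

Executing turtle program step by step:
Start: pos=(6,-3), heading=180, pen down
LT 270: heading 180 -> 90
RT 270: heading 90 -> 180
FD 4: (6,-3) -> (2,-3) [heading=180, draw]
PU: pen up
REPEAT 5 [
  -- iteration 1/5 --
  RT 90: heading 180 -> 90
  BK 13: (2,-3) -> (2,-16) [heading=90, move]
  RT 180: heading 90 -> 270
  PU: pen up
  -- iteration 2/5 --
  RT 90: heading 270 -> 180
  BK 13: (2,-16) -> (15,-16) [heading=180, move]
  RT 180: heading 180 -> 0
  PU: pen up
  -- iteration 3/5 --
  RT 90: heading 0 -> 270
  BK 13: (15,-16) -> (15,-3) [heading=270, move]
  RT 180: heading 270 -> 90
  PU: pen up
  -- iteration 4/5 --
  RT 90: heading 90 -> 0
  BK 13: (15,-3) -> (2,-3) [heading=0, move]
  RT 180: heading 0 -> 180
  PU: pen up
  -- iteration 5/5 --
  RT 90: heading 180 -> 90
  BK 13: (2,-3) -> (2,-16) [heading=90, move]
  RT 180: heading 90 -> 270
  PU: pen up
]
RT 82: heading 270 -> 188
RT 180: heading 188 -> 8
RT 180: heading 8 -> 188
PD: pen down
Final: pos=(2,-16), heading=188, 1 segment(s) drawn

Answer: 2 -16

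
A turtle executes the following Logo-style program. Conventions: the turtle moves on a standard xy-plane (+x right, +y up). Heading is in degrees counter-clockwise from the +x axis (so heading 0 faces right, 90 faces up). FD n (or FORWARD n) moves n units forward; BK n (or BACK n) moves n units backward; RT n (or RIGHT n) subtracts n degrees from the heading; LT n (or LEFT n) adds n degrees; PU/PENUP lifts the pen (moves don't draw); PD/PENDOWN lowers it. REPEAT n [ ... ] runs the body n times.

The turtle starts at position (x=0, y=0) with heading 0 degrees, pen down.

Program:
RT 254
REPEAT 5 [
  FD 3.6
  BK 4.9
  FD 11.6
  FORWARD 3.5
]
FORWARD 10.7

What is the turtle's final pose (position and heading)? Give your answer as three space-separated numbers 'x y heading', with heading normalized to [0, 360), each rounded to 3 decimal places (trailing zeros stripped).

Answer: -21.968 76.613 106

Derivation:
Executing turtle program step by step:
Start: pos=(0,0), heading=0, pen down
RT 254: heading 0 -> 106
REPEAT 5 [
  -- iteration 1/5 --
  FD 3.6: (0,0) -> (-0.992,3.461) [heading=106, draw]
  BK 4.9: (-0.992,3.461) -> (0.358,-1.25) [heading=106, draw]
  FD 11.6: (0.358,-1.25) -> (-2.839,9.901) [heading=106, draw]
  FD 3.5: (-2.839,9.901) -> (-3.804,13.265) [heading=106, draw]
  -- iteration 2/5 --
  FD 3.6: (-3.804,13.265) -> (-4.796,16.726) [heading=106, draw]
  BK 4.9: (-4.796,16.726) -> (-3.445,12.016) [heading=106, draw]
  FD 11.6: (-3.445,12.016) -> (-6.643,23.166) [heading=106, draw]
  FD 3.5: (-6.643,23.166) -> (-7.608,26.531) [heading=106, draw]
  -- iteration 3/5 --
  FD 3.6: (-7.608,26.531) -> (-8.6,29.991) [heading=106, draw]
  BK 4.9: (-8.6,29.991) -> (-7.249,25.281) [heading=106, draw]
  FD 11.6: (-7.249,25.281) -> (-10.447,36.432) [heading=106, draw]
  FD 3.5: (-10.447,36.432) -> (-11.411,39.796) [heading=106, draw]
  -- iteration 4/5 --
  FD 3.6: (-11.411,39.796) -> (-12.404,43.257) [heading=106, draw]
  BK 4.9: (-12.404,43.257) -> (-11.053,38.547) [heading=106, draw]
  FD 11.6: (-11.053,38.547) -> (-14.25,49.697) [heading=106, draw]
  FD 3.5: (-14.25,49.697) -> (-15.215,53.062) [heading=106, draw]
  -- iteration 5/5 --
  FD 3.6: (-15.215,53.062) -> (-16.207,56.522) [heading=106, draw]
  BK 4.9: (-16.207,56.522) -> (-14.857,51.812) [heading=106, draw]
  FD 11.6: (-14.857,51.812) -> (-18.054,62.963) [heading=106, draw]
  FD 3.5: (-18.054,62.963) -> (-19.019,66.327) [heading=106, draw]
]
FD 10.7: (-19.019,66.327) -> (-21.968,76.613) [heading=106, draw]
Final: pos=(-21.968,76.613), heading=106, 21 segment(s) drawn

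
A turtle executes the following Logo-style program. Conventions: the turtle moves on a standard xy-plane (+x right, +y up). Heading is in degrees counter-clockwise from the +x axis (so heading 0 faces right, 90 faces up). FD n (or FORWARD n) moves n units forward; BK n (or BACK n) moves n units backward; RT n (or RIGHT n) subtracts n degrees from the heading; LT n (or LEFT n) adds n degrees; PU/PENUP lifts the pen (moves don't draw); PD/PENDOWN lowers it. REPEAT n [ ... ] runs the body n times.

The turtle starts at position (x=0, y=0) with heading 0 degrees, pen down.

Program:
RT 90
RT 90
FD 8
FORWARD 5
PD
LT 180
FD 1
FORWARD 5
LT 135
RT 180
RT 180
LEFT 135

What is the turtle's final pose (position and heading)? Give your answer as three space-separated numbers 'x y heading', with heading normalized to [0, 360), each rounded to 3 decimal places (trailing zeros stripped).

Executing turtle program step by step:
Start: pos=(0,0), heading=0, pen down
RT 90: heading 0 -> 270
RT 90: heading 270 -> 180
FD 8: (0,0) -> (-8,0) [heading=180, draw]
FD 5: (-8,0) -> (-13,0) [heading=180, draw]
PD: pen down
LT 180: heading 180 -> 0
FD 1: (-13,0) -> (-12,0) [heading=0, draw]
FD 5: (-12,0) -> (-7,0) [heading=0, draw]
LT 135: heading 0 -> 135
RT 180: heading 135 -> 315
RT 180: heading 315 -> 135
LT 135: heading 135 -> 270
Final: pos=(-7,0), heading=270, 4 segment(s) drawn

Answer: -7 0 270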